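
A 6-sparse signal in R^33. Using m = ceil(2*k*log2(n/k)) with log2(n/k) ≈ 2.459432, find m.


log2(n/k) = log2(33/6) ≈ 2.459432.
2*k*log2(n/k) ≈ 2*6*2.459432 = 29.513184.
m = ceil(29.513184) = 30.

30


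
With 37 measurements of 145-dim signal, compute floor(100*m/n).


100*m/n = 100*37/145 ≈ 25.5172.
floor = 25.

25


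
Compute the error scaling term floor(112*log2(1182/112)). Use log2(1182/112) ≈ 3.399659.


log2(n/k) = log2(1182/112) ≈ 3.399659.
k*log2(n/k) ≈ 112*3.399659 = 380.761808.
floor(380.761808) = 380.

380


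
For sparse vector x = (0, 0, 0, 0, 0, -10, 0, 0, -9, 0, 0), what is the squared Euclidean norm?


Non-zero entries: [(5, -10), (8, -9)]
Squares: [100, 81]
||x||_2^2 = sum = 181.

181


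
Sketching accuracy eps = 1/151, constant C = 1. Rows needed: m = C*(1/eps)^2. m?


1/eps = 151.
(1/eps)^2 = 22801.
m = 1*22801 = 22801.

22801


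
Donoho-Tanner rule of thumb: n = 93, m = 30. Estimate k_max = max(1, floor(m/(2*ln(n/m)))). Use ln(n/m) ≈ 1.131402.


n/m = 93/30 = 31/10.
ln(n/m) ≈ 1.131402.
2*ln(n/m) ≈ 2.262804.
m/(2*ln(n/m)) ≈ 30/2.262804 ≈ 13.2579.
floor = 13.
k_max = max(1, 13) = 13.

13


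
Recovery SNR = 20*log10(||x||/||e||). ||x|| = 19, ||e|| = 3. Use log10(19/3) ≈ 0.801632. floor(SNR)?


||x||/||e|| = 19/3.
log10(19/3) ≈ 0.801632.
20*log10(||x||/||e||) ≈ 20*0.801632 = 16.03264.
floor(16.03264) = 16.

16


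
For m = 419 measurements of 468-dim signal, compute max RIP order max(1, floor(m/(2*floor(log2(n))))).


floor(log2(468)) = 8.
2*8 = 16.
m/(2*floor(log2(n))) = 419/16 ≈ 26.1875.
floor = 26.
k = max(1, 26) = 26.

26


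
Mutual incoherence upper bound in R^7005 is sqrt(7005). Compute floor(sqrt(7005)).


83^2 = 6889 <= 7005 < 7056 = 84^2, so 83 <= sqrt(7005) < 84.
floor(sqrt(7005)) = 83.

83


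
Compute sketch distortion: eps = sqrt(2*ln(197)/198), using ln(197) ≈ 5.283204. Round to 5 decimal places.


ln(197) ≈ 5.283204.
2*ln(N)/m ≈ 2*5.283204/198 ≈ 0.0533657.
eps = sqrt(0.0533657) ≈ 0.2310102 ≈ 0.23101.

0.23101


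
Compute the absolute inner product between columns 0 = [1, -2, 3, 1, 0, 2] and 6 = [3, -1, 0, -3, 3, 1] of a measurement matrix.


Inner product: 1*3 + -2*-1 + 3*0 + 1*-3 + 0*3 + 2*1
Products: [3, 2, 0, -3, 0, 2]
Sum = 4.
|dot| = 4.

4


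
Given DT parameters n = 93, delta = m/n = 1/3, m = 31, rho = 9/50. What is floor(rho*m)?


m = 1/3*93 = 31.
rho = 9/50.
rho*m = 9/50*31 = 5.58.
k = floor(5.58) = 5.

5


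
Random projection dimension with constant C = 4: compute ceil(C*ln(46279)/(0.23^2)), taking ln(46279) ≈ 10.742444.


ln(46279) ≈ 10.742444.
eps^2 = 0.23^2 = 0.0529.
C*ln(N)/eps^2 ≈ 4*10.742444/0.0529 ≈ 812.2831.
m = ceil(812.2831) = 813.

813


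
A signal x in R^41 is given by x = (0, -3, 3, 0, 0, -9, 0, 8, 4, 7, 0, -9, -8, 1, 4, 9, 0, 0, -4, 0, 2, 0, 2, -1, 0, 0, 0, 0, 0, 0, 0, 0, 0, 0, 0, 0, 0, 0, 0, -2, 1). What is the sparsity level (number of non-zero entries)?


Non-zero positions: [1, 2, 5, 7, 8, 9, 11, 12, 13, 14, 15, 18, 20, 22, 23, 39, 40].
Sparsity = 17.

17


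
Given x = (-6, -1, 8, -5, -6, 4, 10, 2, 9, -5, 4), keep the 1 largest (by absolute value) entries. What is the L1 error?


Sorted |x_i| descending: [10, 9, 8, 6, 6, 5, 5, 4, 4, 2, 1]
Keep top 1: [10]
Tail entries: [9, 8, 6, 6, 5, 5, 4, 4, 2, 1]
L1 error = sum of tail = 50.

50


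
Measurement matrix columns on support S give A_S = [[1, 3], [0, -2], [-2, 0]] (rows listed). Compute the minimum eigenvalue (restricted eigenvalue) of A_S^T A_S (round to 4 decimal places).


A_S^T A_S = [[5, 3], [3, 13]].
trace = 18.
det = 56.
disc = trace^2 - 4*det = 324 - 4*56 = 100.
sqrt(100) = 10.
lam_min = (18 - 10)/2 = 4 = 4.0000.

4.0000


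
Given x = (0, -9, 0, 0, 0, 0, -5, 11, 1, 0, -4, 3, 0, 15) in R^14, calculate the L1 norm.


Non-zero entries: [(1, -9), (6, -5), (7, 11), (8, 1), (10, -4), (11, 3), (13, 15)]
Absolute values: [9, 5, 11, 1, 4, 3, 15]
||x||_1 = sum = 48.

48


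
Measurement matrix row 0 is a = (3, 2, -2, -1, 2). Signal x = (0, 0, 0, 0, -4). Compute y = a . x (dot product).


Non-zero terms: ['2*-4']
Products: [-8]
y = sum = -8.

-8


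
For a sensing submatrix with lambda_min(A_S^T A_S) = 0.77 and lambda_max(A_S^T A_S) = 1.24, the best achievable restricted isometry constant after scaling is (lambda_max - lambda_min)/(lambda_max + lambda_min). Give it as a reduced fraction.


lambda_max - lambda_min = 1.24 - 0.77 = 0.47.
lambda_max + lambda_min = 1.24 + 0.77 = 2.01.
delta = 0.47/2.01 = 47/201.

47/201


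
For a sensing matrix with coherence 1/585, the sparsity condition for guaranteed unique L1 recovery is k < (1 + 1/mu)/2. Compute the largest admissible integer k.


1/mu = 585.
1 + 1/mu = 586.
(1 + 1/mu)/2 = 293 is an integer and the inequality is strict, so k_max = 293 - 1 = 292.

292


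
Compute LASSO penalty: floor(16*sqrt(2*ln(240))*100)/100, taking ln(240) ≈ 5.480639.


ln(240) ≈ 5.480639.
2*ln(n) ≈ 10.961278.
sqrt(2*ln(n)) ≈ sqrt(10.961278) ≈ 3.310782.
lambda ≈ 16*3.310782 = 52.972512.
floor(lambda*100)/100 = 52.97.

52.97


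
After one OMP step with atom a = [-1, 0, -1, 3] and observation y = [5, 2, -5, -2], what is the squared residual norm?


a^T a = 11.
a^T y = -6.
coeff = -6/11 = -6/11.
||r||^2 = 602/11.

602/11


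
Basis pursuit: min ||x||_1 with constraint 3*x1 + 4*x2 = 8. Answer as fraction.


Axis intercepts:
  x1 = 8/3, x2 = 0: L1 = 8/3
  x1 = 0, x2 = 2: L1 = 2
x* = (0, 2)
||x*||_1 = 2.

2


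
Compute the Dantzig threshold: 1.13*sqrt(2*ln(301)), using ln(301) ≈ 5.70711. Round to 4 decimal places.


ln(301) ≈ 5.70711.
2*ln(n) ≈ 11.41422.
sqrt(2*ln(n)) ≈ sqrt(11.41422) ≈ 3.378494.
threshold ≈ 1.13*3.378494 = 3.81769822 ≈ 3.8177.

3.8177


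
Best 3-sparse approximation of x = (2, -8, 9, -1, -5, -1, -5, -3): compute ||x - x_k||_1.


Sorted |x_i| descending: [9, 8, 5, 5, 3, 2, 1, 1]
Keep top 3: [9, 8, 5]
Tail entries: [5, 3, 2, 1, 1]
L1 error = sum of tail = 12.

12


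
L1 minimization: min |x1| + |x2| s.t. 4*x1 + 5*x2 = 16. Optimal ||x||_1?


Axis intercepts:
  x1 = 4, x2 = 0: L1 = 4
  x1 = 0, x2 = 16/5: L1 = 16/5
x* = (0, 16/5)
||x*||_1 = 16/5.

16/5


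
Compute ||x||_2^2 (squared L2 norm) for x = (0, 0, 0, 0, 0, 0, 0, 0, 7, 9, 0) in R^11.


Non-zero entries: [(8, 7), (9, 9)]
Squares: [49, 81]
||x||_2^2 = sum = 130.

130


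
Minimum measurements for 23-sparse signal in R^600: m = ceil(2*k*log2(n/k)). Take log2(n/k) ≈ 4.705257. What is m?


log2(n/k) = log2(600/23) ≈ 4.705257.
2*k*log2(n/k) ≈ 2*23*4.705257 = 216.441822.
m = ceil(216.441822) = 217.

217


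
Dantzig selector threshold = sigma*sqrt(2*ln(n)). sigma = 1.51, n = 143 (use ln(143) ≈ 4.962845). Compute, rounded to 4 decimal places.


ln(143) ≈ 4.962845.
2*ln(n) ≈ 9.92569.
sqrt(2*ln(n)) ≈ sqrt(9.92569) ≈ 3.150506.
threshold ≈ 1.51*3.150506 = 4.75726406 ≈ 4.7573.

4.7573


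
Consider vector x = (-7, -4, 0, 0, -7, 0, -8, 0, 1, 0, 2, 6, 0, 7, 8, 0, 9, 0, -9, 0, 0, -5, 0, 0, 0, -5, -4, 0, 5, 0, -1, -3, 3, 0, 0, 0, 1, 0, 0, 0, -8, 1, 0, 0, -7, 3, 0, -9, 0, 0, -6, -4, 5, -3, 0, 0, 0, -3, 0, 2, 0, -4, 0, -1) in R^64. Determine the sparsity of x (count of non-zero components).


Non-zero positions: [0, 1, 4, 6, 8, 10, 11, 13, 14, 16, 18, 21, 25, 26, 28, 30, 31, 32, 36, 40, 41, 44, 45, 47, 50, 51, 52, 53, 57, 59, 61, 63].
Sparsity = 32.

32


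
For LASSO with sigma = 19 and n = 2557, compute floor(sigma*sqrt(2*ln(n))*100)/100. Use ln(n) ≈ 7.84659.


ln(2557) ≈ 7.84659.
2*ln(n) ≈ 15.69318.
sqrt(2*ln(n)) ≈ sqrt(15.69318) ≈ 3.961462.
lambda ≈ 19*3.961462 = 75.267778.
floor(lambda*100)/100 = 75.26.

75.26


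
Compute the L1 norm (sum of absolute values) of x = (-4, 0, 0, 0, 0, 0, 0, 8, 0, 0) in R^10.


Non-zero entries: [(0, -4), (7, 8)]
Absolute values: [4, 8]
||x||_1 = sum = 12.

12


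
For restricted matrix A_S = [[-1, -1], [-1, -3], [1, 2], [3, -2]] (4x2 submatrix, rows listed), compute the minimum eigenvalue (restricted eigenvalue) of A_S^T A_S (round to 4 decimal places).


A_S^T A_S = [[12, 0], [0, 18]].
trace = 30.
det = 216.
disc = trace^2 - 4*det = 900 - 4*216 = 36.
sqrt(36) = 6.
lam_min = (30 - 6)/2 = 12 = 12.0000.

12.0000


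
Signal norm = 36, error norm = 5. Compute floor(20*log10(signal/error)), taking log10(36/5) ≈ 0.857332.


||x||/||e|| = 36/5.
log10(36/5) ≈ 0.857332.
20*log10(||x||/||e||) ≈ 20*0.857332 = 17.14664.
floor(17.14664) = 17.

17


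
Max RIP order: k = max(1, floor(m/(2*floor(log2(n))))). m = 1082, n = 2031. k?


floor(log2(2031)) = 10.
2*10 = 20.
m/(2*floor(log2(n))) = 1082/20 ≈ 54.1.
floor = 54.
k = max(1, 54) = 54.

54


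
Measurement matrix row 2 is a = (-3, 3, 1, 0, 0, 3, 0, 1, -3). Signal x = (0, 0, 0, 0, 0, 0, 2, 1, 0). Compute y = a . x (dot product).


Non-zero terms: ['0*2', '1*1']
Products: [0, 1]
y = sum = 1.

1


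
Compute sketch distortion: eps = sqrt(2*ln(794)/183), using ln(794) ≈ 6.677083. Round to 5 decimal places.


ln(794) ≈ 6.677083.
2*ln(N)/m ≈ 2*6.677083/183 ≈ 0.07297358.
eps = sqrt(0.07297358) ≈ 0.2701362 ≈ 0.27014.

0.27014


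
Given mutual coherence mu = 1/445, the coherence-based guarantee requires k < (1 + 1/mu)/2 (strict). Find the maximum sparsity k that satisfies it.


1/mu = 445.
1 + 1/mu = 446.
(1 + 1/mu)/2 = 223 is an integer and the inequality is strict, so k_max = 223 - 1 = 222.

222


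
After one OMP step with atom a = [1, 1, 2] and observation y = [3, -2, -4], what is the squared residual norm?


a^T a = 6.
a^T y = -7.
coeff = -7/6 = -7/6.
||r||^2 = 125/6.

125/6


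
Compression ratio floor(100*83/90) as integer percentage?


100*m/n = 100*83/90 ≈ 92.2222.
floor = 92.

92


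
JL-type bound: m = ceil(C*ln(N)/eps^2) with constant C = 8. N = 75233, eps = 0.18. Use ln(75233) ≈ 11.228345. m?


ln(75233) ≈ 11.228345.
eps^2 = 0.18^2 = 0.0324.
C*ln(N)/eps^2 ≈ 8*11.228345/0.0324 ≈ 2772.4309.
m = ceil(2772.4309) = 2773.

2773


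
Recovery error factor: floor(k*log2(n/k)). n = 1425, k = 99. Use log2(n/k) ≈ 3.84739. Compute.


log2(n/k) = log2(1425/99) ≈ 3.84739.
k*log2(n/k) ≈ 99*3.84739 = 380.89161.
floor(380.89161) = 380.

380


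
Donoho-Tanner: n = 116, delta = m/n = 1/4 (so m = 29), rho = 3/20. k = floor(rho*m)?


m = 1/4*116 = 29.
rho = 3/20.
rho*m = 3/20*29 = 4.35.
k = floor(4.35) = 4.

4


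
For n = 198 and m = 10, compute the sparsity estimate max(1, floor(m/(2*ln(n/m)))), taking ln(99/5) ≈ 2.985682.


n/m = 198/10 = 99/5.
ln(n/m) ≈ 2.985682.
2*ln(n/m) ≈ 5.971364.
m/(2*ln(n/m)) ≈ 10/5.971364 ≈ 1.6747.
floor = 1.
k_max = max(1, 1) = 1.

1


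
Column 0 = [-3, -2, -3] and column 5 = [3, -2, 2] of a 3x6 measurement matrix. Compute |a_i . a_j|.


Inner product: -3*3 + -2*-2 + -3*2
Products: [-9, 4, -6]
Sum = -11.
|dot| = 11.

11


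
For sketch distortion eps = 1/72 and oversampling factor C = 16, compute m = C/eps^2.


1/eps = 72.
(1/eps)^2 = 5184.
m = 16*5184 = 82944.

82944


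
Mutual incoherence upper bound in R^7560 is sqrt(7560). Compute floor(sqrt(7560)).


86^2 = 7396 <= 7560 < 7569 = 87^2, so 86 <= sqrt(7560) < 87.
floor(sqrt(7560)) = 86.

86


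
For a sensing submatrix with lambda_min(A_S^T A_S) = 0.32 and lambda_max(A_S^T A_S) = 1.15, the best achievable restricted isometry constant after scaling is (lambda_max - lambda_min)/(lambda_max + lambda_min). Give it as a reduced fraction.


lambda_max - lambda_min = 1.15 - 0.32 = 0.83.
lambda_max + lambda_min = 1.15 + 0.32 = 1.47.
delta = 0.83/1.47 = 83/147.

83/147


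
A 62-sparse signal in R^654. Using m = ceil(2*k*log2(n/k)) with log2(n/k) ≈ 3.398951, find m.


log2(n/k) = log2(654/62) ≈ 3.398951.
2*k*log2(n/k) ≈ 2*62*3.398951 = 421.469924.
m = ceil(421.469924) = 422.

422


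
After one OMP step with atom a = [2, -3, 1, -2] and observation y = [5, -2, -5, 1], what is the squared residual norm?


a^T a = 18.
a^T y = 9.
coeff = 9/18 = 1/2.
||r||^2 = 101/2.

101/2


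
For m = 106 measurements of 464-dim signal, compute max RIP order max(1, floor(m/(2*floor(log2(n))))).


floor(log2(464)) = 8.
2*8 = 16.
m/(2*floor(log2(n))) = 106/16 ≈ 6.625.
floor = 6.
k = max(1, 6) = 6.

6


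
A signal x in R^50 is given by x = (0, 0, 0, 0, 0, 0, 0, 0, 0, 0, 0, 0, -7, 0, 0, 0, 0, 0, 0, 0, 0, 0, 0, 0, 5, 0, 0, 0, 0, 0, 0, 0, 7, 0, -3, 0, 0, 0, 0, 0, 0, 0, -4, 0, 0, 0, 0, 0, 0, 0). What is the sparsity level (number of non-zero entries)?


Non-zero positions: [12, 24, 32, 34, 42].
Sparsity = 5.

5


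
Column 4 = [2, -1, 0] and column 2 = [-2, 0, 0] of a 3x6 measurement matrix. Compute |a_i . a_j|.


Inner product: 2*-2 + -1*0 + 0*0
Products: [-4, 0, 0]
Sum = -4.
|dot| = 4.

4


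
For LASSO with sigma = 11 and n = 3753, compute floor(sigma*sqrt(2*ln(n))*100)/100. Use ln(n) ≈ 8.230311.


ln(3753) ≈ 8.230311.
2*ln(n) ≈ 16.460622.
sqrt(2*ln(n)) ≈ sqrt(16.460622) ≈ 4.057169.
lambda ≈ 11*4.057169 = 44.628859.
floor(lambda*100)/100 = 44.62.

44.62


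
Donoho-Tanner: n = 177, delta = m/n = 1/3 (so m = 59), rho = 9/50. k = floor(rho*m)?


m = 1/3*177 = 59.
rho = 9/50.
rho*m = 9/50*59 = 10.62.
k = floor(10.62) = 10.

10


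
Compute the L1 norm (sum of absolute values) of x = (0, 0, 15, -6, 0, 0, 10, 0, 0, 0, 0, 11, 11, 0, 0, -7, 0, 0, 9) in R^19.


Non-zero entries: [(2, 15), (3, -6), (6, 10), (11, 11), (12, 11), (15, -7), (18, 9)]
Absolute values: [15, 6, 10, 11, 11, 7, 9]
||x||_1 = sum = 69.

69


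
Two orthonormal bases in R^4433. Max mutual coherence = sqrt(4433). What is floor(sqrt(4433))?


66^2 = 4356 <= 4433 < 4489 = 67^2, so 66 <= sqrt(4433) < 67.
floor(sqrt(4433)) = 66.

66


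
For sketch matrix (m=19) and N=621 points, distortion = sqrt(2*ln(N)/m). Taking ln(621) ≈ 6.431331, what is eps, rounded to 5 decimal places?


ln(621) ≈ 6.431331.
2*ln(N)/m ≈ 2*6.431331/19 ≈ 0.67698221.
eps = sqrt(0.67698221) ≈ 0.8227893 ≈ 0.82279.

0.82279


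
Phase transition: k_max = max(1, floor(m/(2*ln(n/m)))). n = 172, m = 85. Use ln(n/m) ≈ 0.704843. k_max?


n/m = 172/85.
ln(n/m) ≈ 0.704843.
2*ln(n/m) ≈ 1.409686.
m/(2*ln(n/m)) ≈ 85/1.409686 ≈ 60.2971.
floor = 60.
k_max = max(1, 60) = 60.

60


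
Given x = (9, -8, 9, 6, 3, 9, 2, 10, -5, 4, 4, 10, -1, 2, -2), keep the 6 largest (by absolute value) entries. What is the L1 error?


Sorted |x_i| descending: [10, 10, 9, 9, 9, 8, 6, 5, 4, 4, 3, 2, 2, 2, 1]
Keep top 6: [10, 10, 9, 9, 9, 8]
Tail entries: [6, 5, 4, 4, 3, 2, 2, 2, 1]
L1 error = sum of tail = 29.

29


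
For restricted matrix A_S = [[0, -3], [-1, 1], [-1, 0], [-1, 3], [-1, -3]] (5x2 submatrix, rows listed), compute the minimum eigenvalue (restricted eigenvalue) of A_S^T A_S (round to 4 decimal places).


A_S^T A_S = [[4, -1], [-1, 28]].
trace = 32.
det = 111.
disc = trace^2 - 4*det = 1024 - 4*111 = 580.
sqrt(580) ≈ 24.083189.
lam_min = (32 - sqrt(580))/2 ≈ (32 - 24.083189)/2 = 3.9584055 ≈ 3.9584.

3.9584


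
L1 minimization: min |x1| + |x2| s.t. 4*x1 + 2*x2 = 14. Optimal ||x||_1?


Axis intercepts:
  x1 = 7/2, x2 = 0: L1 = 7/2
  x1 = 0, x2 = 7: L1 = 7
x* = (7/2, 0)
||x*||_1 = 7/2.

7/2


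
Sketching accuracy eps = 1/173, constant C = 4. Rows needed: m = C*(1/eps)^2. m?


1/eps = 173.
(1/eps)^2 = 29929.
m = 4*29929 = 119716.

119716


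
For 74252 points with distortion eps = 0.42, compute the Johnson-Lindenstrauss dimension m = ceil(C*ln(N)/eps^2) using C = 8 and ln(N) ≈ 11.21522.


ln(74252) ≈ 11.21522.
eps^2 = 0.42^2 = 0.1764.
C*ln(N)/eps^2 ≈ 8*11.21522/0.1764 ≈ 508.6268.
m = ceil(508.6268) = 509.

509


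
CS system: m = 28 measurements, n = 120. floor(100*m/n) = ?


100*m/n = 100*28/120 ≈ 23.3333.
floor = 23.

23


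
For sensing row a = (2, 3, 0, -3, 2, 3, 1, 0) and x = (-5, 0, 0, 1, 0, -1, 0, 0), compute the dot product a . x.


Non-zero terms: ['2*-5', '-3*1', '3*-1']
Products: [-10, -3, -3]
y = sum = -16.

-16


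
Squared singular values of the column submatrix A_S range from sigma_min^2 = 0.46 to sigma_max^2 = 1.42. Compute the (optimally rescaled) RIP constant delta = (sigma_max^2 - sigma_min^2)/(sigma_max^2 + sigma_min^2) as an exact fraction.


lambda_max - lambda_min = 1.42 - 0.46 = 0.96.
lambda_max + lambda_min = 1.42 + 0.46 = 1.88.
delta = 0.96/1.88 = 96/188 = 24/47.

24/47


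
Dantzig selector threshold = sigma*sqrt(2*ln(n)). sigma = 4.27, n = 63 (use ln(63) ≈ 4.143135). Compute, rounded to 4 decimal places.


ln(63) ≈ 4.143135.
2*ln(n) ≈ 8.28627.
sqrt(2*ln(n)) ≈ sqrt(8.28627) ≈ 2.878588.
threshold ≈ 4.27*2.878588 = 12.29157076 ≈ 12.2916.

12.2916


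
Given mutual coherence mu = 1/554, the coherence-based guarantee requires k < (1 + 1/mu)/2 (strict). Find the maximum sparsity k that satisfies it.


1/mu = 554.
1 + 1/mu = 555.
(1 + 1/mu)/2 = 277.5 is not an integer, so k_max = floor(277.5) = 277.

277


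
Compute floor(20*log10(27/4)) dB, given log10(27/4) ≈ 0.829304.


||x||/||e|| = 27/4.
log10(27/4) ≈ 0.829304.
20*log10(||x||/||e||) ≈ 20*0.829304 = 16.58608.
floor(16.58608) = 16.

16


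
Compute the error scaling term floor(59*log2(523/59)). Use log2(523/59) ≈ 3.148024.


log2(n/k) = log2(523/59) ≈ 3.148024.
k*log2(n/k) ≈ 59*3.148024 = 185.733416.
floor(185.733416) = 185.

185


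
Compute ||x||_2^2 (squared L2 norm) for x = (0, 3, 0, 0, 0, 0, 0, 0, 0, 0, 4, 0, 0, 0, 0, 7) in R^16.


Non-zero entries: [(1, 3), (10, 4), (15, 7)]
Squares: [9, 16, 49]
||x||_2^2 = sum = 74.

74


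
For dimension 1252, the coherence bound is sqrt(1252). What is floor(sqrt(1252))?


35^2 = 1225 <= 1252 < 1296 = 36^2, so 35 <= sqrt(1252) < 36.
floor(sqrt(1252)) = 35.

35


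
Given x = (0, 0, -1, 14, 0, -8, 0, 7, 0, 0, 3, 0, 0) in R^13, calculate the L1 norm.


Non-zero entries: [(2, -1), (3, 14), (5, -8), (7, 7), (10, 3)]
Absolute values: [1, 14, 8, 7, 3]
||x||_1 = sum = 33.

33


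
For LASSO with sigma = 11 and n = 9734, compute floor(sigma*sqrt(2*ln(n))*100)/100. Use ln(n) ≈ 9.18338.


ln(9734) ≈ 9.18338.
2*ln(n) ≈ 18.36676.
sqrt(2*ln(n)) ≈ sqrt(18.36676) ≈ 4.285646.
lambda ≈ 11*4.285646 = 47.142106.
floor(lambda*100)/100 = 47.14.

47.14


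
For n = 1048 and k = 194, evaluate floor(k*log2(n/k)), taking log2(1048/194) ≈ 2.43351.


log2(n/k) = log2(1048/194) ≈ 2.43351.
k*log2(n/k) ≈ 194*2.43351 = 472.10094.
floor(472.10094) = 472.

472


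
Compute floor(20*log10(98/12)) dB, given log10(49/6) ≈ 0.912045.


||x||/||e|| = 98/12 = 49/6.
log10(49/6) ≈ 0.912045.
20*log10(||x||/||e||) ≈ 20*0.912045 = 18.2409.
floor(18.2409) = 18.

18


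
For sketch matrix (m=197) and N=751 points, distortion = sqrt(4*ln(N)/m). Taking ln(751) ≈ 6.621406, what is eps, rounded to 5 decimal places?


ln(751) ≈ 6.621406.
4*ln(N)/m ≈ 4*6.621406/197 ≈ 0.13444479.
eps = sqrt(0.13444479) ≈ 0.3666671 ≈ 0.36667.

0.36667


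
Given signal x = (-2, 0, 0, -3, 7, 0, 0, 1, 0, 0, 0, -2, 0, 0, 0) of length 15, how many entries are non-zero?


Non-zero positions: [0, 3, 4, 7, 11].
Sparsity = 5.

5


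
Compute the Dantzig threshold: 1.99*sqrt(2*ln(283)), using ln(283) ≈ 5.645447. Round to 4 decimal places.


ln(283) ≈ 5.645447.
2*ln(n) ≈ 11.290894.
sqrt(2*ln(n)) ≈ sqrt(11.290894) ≈ 3.360193.
threshold ≈ 1.99*3.360193 = 6.68678407 ≈ 6.6868.

6.6868


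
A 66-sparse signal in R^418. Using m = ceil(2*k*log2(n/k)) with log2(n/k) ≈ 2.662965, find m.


log2(n/k) = log2(418/66) ≈ 2.662965.
2*k*log2(n/k) ≈ 2*66*2.662965 = 351.51138.
m = ceil(351.51138) = 352.

352


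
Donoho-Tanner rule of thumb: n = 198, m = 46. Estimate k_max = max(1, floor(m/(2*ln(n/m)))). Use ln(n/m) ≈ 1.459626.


n/m = 198/46 = 99/23.
ln(n/m) ≈ 1.459626.
2*ln(n/m) ≈ 2.919252.
m/(2*ln(n/m)) ≈ 46/2.919252 ≈ 15.7575.
floor = 15.
k_max = max(1, 15) = 15.

15


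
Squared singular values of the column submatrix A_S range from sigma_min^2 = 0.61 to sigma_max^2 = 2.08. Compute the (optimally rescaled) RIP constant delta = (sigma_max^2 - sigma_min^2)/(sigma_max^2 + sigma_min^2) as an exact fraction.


lambda_max - lambda_min = 2.08 - 0.61 = 1.47.
lambda_max + lambda_min = 2.08 + 0.61 = 2.69.
delta = 1.47/2.69 = 147/269.

147/269


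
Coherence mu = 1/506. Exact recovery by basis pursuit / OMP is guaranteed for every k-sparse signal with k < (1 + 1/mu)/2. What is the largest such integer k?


1/mu = 506.
1 + 1/mu = 507.
(1 + 1/mu)/2 = 253.5 is not an integer, so k_max = floor(253.5) = 253.

253


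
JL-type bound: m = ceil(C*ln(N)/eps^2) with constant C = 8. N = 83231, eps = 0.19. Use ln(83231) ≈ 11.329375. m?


ln(83231) ≈ 11.329375.
eps^2 = 0.19^2 = 0.0361.
C*ln(N)/eps^2 ≈ 8*11.329375/0.0361 ≈ 2510.6648.
m = ceil(2510.6648) = 2511.

2511


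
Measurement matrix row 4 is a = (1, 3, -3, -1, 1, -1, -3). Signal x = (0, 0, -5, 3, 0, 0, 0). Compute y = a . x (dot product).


Non-zero terms: ['-3*-5', '-1*3']
Products: [15, -3]
y = sum = 12.

12


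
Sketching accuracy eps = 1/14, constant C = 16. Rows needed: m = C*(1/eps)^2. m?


1/eps = 14.
(1/eps)^2 = 196.
m = 16*196 = 3136.

3136


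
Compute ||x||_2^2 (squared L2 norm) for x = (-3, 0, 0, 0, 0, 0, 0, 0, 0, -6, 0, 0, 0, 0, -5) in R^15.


Non-zero entries: [(0, -3), (9, -6), (14, -5)]
Squares: [9, 36, 25]
||x||_2^2 = sum = 70.

70


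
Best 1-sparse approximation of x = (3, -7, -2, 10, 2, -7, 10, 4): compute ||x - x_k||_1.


Sorted |x_i| descending: [10, 10, 7, 7, 4, 3, 2, 2]
Keep top 1: [10]
Tail entries: [10, 7, 7, 4, 3, 2, 2]
L1 error = sum of tail = 35.

35


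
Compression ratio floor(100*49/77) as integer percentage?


100*m/n = 100*49/77 ≈ 63.6364.
floor = 63.

63


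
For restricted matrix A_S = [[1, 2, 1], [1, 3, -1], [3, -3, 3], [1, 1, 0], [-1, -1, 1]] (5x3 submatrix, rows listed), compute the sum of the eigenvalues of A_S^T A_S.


Sum of eigenvalues of A_S^T A_S = trace(A_S^T A_S) = sum of squared column norms of A_S.
A_S^T A_S diagonal: [13, 24, 12].
trace = 13 + 24 + 12 = 49.

49


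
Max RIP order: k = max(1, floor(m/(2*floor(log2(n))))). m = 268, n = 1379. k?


floor(log2(1379)) = 10.
2*10 = 20.
m/(2*floor(log2(n))) = 268/20 ≈ 13.4.
floor = 13.
k = max(1, 13) = 13.

13


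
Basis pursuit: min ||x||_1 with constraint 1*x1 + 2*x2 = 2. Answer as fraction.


Axis intercepts:
  x1 = 2, x2 = 0: L1 = 2
  x1 = 0, x2 = 1: L1 = 1
x* = (0, 1)
||x*||_1 = 1.

1


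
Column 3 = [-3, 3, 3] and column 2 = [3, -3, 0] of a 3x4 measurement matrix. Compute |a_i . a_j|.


Inner product: -3*3 + 3*-3 + 3*0
Products: [-9, -9, 0]
Sum = -18.
|dot| = 18.

18


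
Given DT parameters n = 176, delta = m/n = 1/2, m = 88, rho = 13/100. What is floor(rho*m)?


m = 1/2*176 = 88.
rho = 13/100.
rho*m = 13/100*88 = 11.44.
k = floor(11.44) = 11.

11


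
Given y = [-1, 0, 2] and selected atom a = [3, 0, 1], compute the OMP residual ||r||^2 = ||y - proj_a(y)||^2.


a^T a = 10.
a^T y = -1.
coeff = -1/10 = -1/10.
||r||^2 = 49/10.

49/10


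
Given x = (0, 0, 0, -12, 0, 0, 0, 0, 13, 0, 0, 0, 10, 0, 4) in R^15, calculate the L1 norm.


Non-zero entries: [(3, -12), (8, 13), (12, 10), (14, 4)]
Absolute values: [12, 13, 10, 4]
||x||_1 = sum = 39.

39


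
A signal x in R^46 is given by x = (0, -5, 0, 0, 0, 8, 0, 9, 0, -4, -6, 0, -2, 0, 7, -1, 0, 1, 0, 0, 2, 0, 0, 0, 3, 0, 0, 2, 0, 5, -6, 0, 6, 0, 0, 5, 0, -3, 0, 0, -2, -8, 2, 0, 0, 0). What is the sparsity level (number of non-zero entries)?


Non-zero positions: [1, 5, 7, 9, 10, 12, 14, 15, 17, 20, 24, 27, 29, 30, 32, 35, 37, 40, 41, 42].
Sparsity = 20.

20


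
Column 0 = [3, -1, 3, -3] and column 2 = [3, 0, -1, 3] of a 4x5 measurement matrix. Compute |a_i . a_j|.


Inner product: 3*3 + -1*0 + 3*-1 + -3*3
Products: [9, 0, -3, -9]
Sum = -3.
|dot| = 3.

3


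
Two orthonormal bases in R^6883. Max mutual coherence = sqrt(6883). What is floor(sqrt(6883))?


82^2 = 6724 <= 6883 < 6889 = 83^2, so 82 <= sqrt(6883) < 83.
floor(sqrt(6883)) = 82.

82


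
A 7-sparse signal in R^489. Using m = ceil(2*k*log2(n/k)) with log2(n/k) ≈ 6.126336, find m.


log2(n/k) = log2(489/7) ≈ 6.126336.
2*k*log2(n/k) ≈ 2*7*6.126336 = 85.768704.
m = ceil(85.768704) = 86.

86


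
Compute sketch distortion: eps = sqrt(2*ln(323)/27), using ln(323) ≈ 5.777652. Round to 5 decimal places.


ln(323) ≈ 5.777652.
2*ln(N)/m ≈ 2*5.777652/27 ≈ 0.42797422.
eps = sqrt(0.42797422) ≈ 0.6541974 ≈ 0.65420.

0.65420


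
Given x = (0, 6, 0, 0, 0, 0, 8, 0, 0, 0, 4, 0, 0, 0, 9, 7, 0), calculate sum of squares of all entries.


Non-zero entries: [(1, 6), (6, 8), (10, 4), (14, 9), (15, 7)]
Squares: [36, 64, 16, 81, 49]
||x||_2^2 = sum = 246.

246


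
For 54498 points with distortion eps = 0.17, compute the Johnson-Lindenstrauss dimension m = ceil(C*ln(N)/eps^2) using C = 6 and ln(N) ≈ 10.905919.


ln(54498) ≈ 10.905919.
eps^2 = 0.17^2 = 0.0289.
C*ln(N)/eps^2 ≈ 6*10.905919/0.0289 ≈ 2264.2046.
m = ceil(2264.2046) = 2265.

2265


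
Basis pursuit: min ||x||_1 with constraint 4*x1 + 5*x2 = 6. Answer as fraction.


Axis intercepts:
  x1 = 3/2, x2 = 0: L1 = 3/2
  x1 = 0, x2 = 6/5: L1 = 6/5
x* = (0, 6/5)
||x*||_1 = 6/5.

6/5


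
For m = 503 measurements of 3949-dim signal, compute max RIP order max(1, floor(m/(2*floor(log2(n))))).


floor(log2(3949)) = 11.
2*11 = 22.
m/(2*floor(log2(n))) = 503/22 ≈ 22.8636.
floor = 22.
k = max(1, 22) = 22.

22


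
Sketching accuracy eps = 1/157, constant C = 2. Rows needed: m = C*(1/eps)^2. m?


1/eps = 157.
(1/eps)^2 = 24649.
m = 2*24649 = 49298.

49298


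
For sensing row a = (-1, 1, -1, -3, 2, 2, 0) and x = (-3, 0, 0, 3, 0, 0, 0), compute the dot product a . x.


Non-zero terms: ['-1*-3', '-3*3']
Products: [3, -9]
y = sum = -6.

-6


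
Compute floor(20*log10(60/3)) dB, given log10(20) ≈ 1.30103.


||x||/||e|| = 60/3 = 20.
log10(20) ≈ 1.30103.
20*log10(||x||/||e||) ≈ 20*1.30103 = 26.0206.
floor(26.0206) = 26.

26


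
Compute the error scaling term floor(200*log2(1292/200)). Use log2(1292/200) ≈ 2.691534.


log2(n/k) = log2(1292/200) ≈ 2.691534.
k*log2(n/k) ≈ 200*2.691534 = 538.3068.
floor(538.3068) = 538.

538


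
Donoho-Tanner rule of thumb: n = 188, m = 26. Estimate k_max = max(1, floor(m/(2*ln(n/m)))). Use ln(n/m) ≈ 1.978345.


n/m = 188/26 = 94/13.
ln(n/m) ≈ 1.978345.
2*ln(n/m) ≈ 3.95669.
m/(2*ln(n/m)) ≈ 26/3.95669 ≈ 6.5711.
floor = 6.
k_max = max(1, 6) = 6.

6


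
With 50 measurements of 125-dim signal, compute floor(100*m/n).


100*m/n = 100*50/125 ≈ 40.0.
floor = 40.

40


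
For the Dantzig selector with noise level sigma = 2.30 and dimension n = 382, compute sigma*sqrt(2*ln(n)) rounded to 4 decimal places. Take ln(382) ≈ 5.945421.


ln(382) ≈ 5.945421.
2*ln(n) ≈ 11.890842.
sqrt(2*ln(n)) ≈ sqrt(11.890842) ≈ 3.44831.
threshold ≈ 2.30*3.44831 = 7.931113 ≈ 7.9311.

7.9311


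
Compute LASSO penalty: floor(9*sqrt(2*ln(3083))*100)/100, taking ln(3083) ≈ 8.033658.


ln(3083) ≈ 8.033658.
2*ln(n) ≈ 16.067316.
sqrt(2*ln(n)) ≈ sqrt(16.067316) ≈ 4.008406.
lambda ≈ 9*4.008406 = 36.075654.
floor(lambda*100)/100 = 36.07.

36.07


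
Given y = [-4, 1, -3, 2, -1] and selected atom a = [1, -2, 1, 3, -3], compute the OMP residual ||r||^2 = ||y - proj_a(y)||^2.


a^T a = 24.
a^T y = 0.
coeff = 0/24 = 0.
||r||^2 = 31.

31


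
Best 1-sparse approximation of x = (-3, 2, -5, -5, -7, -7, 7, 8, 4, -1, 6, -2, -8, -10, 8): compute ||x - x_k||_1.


Sorted |x_i| descending: [10, 8, 8, 8, 7, 7, 7, 6, 5, 5, 4, 3, 2, 2, 1]
Keep top 1: [10]
Tail entries: [8, 8, 8, 7, 7, 7, 6, 5, 5, 4, 3, 2, 2, 1]
L1 error = sum of tail = 73.

73


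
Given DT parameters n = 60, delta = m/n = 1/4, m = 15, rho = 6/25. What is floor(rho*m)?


m = 1/4*60 = 15.
rho = 6/25.
rho*m = 6/25*15 = 3.6.
k = floor(3.6) = 3.

3


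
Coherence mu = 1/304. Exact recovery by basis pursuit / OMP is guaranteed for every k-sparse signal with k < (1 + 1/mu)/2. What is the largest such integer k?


1/mu = 304.
1 + 1/mu = 305.
(1 + 1/mu)/2 = 152.5 is not an integer, so k_max = floor(152.5) = 152.

152


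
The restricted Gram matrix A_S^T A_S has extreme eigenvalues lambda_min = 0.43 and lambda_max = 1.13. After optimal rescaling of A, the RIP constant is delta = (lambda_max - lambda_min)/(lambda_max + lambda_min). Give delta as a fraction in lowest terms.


lambda_max - lambda_min = 1.13 - 0.43 = 0.70.
lambda_max + lambda_min = 1.13 + 0.43 = 1.56.
delta = 0.70/1.56 = 70/156 = 35/78.

35/78


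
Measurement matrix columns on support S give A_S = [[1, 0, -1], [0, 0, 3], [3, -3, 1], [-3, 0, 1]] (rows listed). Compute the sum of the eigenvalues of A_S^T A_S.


Sum of eigenvalues of A_S^T A_S = trace(A_S^T A_S) = sum of squared column norms of A_S.
A_S^T A_S diagonal: [19, 9, 12].
trace = 19 + 9 + 12 = 40.

40


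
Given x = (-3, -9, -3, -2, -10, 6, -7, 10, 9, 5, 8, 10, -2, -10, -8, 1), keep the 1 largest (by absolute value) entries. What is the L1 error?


Sorted |x_i| descending: [10, 10, 10, 10, 9, 9, 8, 8, 7, 6, 5, 3, 3, 2, 2, 1]
Keep top 1: [10]
Tail entries: [10, 10, 10, 9, 9, 8, 8, 7, 6, 5, 3, 3, 2, 2, 1]
L1 error = sum of tail = 93.

93


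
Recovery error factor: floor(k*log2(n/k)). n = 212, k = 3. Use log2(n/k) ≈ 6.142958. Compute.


log2(n/k) = log2(212/3) ≈ 6.142958.
k*log2(n/k) ≈ 3*6.142958 = 18.428874.
floor(18.428874) = 18.

18


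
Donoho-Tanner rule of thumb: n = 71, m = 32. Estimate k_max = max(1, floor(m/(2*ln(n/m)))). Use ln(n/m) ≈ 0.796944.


n/m = 71/32.
ln(n/m) ≈ 0.796944.
2*ln(n/m) ≈ 1.593888.
m/(2*ln(n/m)) ≈ 32/1.593888 ≈ 20.0767.
floor = 20.
k_max = max(1, 20) = 20.

20


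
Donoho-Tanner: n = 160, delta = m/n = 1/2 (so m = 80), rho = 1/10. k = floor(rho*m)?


m = 1/2*160 = 80.
rho = 1/10.
rho*m = 1/10*80 = 8.
k = floor(8) = 8.

8


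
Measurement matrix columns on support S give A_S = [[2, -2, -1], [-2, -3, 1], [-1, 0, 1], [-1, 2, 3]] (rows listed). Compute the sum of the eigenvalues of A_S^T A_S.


Sum of eigenvalues of A_S^T A_S = trace(A_S^T A_S) = sum of squared column norms of A_S.
A_S^T A_S diagonal: [10, 17, 12].
trace = 10 + 17 + 12 = 39.

39


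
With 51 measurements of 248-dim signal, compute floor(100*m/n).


100*m/n = 100*51/248 ≈ 20.5645.
floor = 20.

20


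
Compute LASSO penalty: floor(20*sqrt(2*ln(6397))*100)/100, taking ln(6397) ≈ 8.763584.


ln(6397) ≈ 8.763584.
2*ln(n) ≈ 17.527168.
sqrt(2*ln(n)) ≈ sqrt(17.527168) ≈ 4.186546.
lambda ≈ 20*4.186546 = 83.73092.
floor(lambda*100)/100 = 83.73.

83.73


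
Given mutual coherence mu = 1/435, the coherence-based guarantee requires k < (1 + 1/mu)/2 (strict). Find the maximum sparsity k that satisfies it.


1/mu = 435.
1 + 1/mu = 436.
(1 + 1/mu)/2 = 218 is an integer and the inequality is strict, so k_max = 218 - 1 = 217.

217


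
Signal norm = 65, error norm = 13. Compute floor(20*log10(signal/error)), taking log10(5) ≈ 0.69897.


||x||/||e|| = 65/13 = 5.
log10(5) ≈ 0.69897.
20*log10(||x||/||e||) ≈ 20*0.69897 = 13.9794.
floor(13.9794) = 13.

13


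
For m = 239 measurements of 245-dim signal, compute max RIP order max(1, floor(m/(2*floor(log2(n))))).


floor(log2(245)) = 7.
2*7 = 14.
m/(2*floor(log2(n))) = 239/14 ≈ 17.0714.
floor = 17.
k = max(1, 17) = 17.

17


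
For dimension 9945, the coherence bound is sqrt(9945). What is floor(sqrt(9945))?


99^2 = 9801 <= 9945 < 10000 = 100^2, so 99 <= sqrt(9945) < 100.
floor(sqrt(9945)) = 99.

99


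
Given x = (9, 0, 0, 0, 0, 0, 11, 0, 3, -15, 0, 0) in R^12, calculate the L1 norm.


Non-zero entries: [(0, 9), (6, 11), (8, 3), (9, -15)]
Absolute values: [9, 11, 3, 15]
||x||_1 = sum = 38.

38


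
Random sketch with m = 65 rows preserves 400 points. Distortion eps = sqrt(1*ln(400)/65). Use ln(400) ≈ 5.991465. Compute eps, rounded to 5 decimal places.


ln(400) ≈ 5.991465.
1*ln(N)/m ≈ 1*5.991465/65 ≈ 0.09217638.
eps = sqrt(0.09217638) ≈ 0.3036056 ≈ 0.30361.

0.30361


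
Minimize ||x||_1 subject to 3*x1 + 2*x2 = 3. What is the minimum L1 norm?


Axis intercepts:
  x1 = 1, x2 = 0: L1 = 1
  x1 = 0, x2 = 3/2: L1 = 3/2
x* = (1, 0)
||x*||_1 = 1.

1


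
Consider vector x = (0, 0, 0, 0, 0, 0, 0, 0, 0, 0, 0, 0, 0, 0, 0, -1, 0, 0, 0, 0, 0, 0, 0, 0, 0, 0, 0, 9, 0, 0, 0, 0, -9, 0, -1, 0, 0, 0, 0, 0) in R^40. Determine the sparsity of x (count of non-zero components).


Non-zero positions: [15, 27, 32, 34].
Sparsity = 4.

4


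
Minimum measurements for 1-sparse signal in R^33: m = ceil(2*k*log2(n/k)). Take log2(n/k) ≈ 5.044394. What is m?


log2(n/k) = log2(33/1) ≈ 5.044394.
2*k*log2(n/k) ≈ 2*1*5.044394 = 10.088788.
m = ceil(10.088788) = 11.

11


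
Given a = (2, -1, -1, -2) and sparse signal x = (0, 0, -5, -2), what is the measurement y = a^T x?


Non-zero terms: ['-1*-5', '-2*-2']
Products: [5, 4]
y = sum = 9.

9


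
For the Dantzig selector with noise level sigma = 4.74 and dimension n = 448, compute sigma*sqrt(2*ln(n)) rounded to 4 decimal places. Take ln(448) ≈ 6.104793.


ln(448) ≈ 6.104793.
2*ln(n) ≈ 12.209586.
sqrt(2*ln(n)) ≈ sqrt(12.209586) ≈ 3.494222.
threshold ≈ 4.74*3.494222 = 16.56261228 ≈ 16.5626.

16.5626


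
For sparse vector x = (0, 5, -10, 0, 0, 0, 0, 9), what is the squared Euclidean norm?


Non-zero entries: [(1, 5), (2, -10), (7, 9)]
Squares: [25, 100, 81]
||x||_2^2 = sum = 206.

206


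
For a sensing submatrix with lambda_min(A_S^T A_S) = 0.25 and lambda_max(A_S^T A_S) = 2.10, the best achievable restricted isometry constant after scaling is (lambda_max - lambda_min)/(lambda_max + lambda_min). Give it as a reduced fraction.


lambda_max - lambda_min = 2.10 - 0.25 = 1.85.
lambda_max + lambda_min = 2.10 + 0.25 = 2.35.
delta = 1.85/2.35 = 185/235 = 37/47.

37/47


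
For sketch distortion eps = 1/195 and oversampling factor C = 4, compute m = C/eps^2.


1/eps = 195.
(1/eps)^2 = 38025.
m = 4*38025 = 152100.

152100


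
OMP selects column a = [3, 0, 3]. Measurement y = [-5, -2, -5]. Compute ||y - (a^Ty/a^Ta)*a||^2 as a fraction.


a^T a = 18.
a^T y = -30.
coeff = -30/18 = -5/3.
||r||^2 = 4.

4


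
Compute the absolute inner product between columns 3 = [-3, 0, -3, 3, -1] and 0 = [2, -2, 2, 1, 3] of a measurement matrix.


Inner product: -3*2 + 0*-2 + -3*2 + 3*1 + -1*3
Products: [-6, 0, -6, 3, -3]
Sum = -12.
|dot| = 12.

12


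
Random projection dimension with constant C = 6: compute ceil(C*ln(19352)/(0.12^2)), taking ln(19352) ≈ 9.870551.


ln(19352) ≈ 9.870551.
eps^2 = 0.12^2 = 0.0144.
C*ln(N)/eps^2 ≈ 6*9.870551/0.0144 ≈ 4112.7296.
m = ceil(4112.7296) = 4113.

4113


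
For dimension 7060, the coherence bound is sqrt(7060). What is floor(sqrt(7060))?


84^2 = 7056 <= 7060 < 7225 = 85^2, so 84 <= sqrt(7060) < 85.
floor(sqrt(7060)) = 84.

84


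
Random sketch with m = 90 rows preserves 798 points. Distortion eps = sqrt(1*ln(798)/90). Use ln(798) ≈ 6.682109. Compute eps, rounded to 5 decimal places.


ln(798) ≈ 6.682109.
1*ln(N)/m ≈ 1*6.682109/90 ≈ 0.07424566.
eps = sqrt(0.07424566) ≈ 0.2724806 ≈ 0.27248.

0.27248


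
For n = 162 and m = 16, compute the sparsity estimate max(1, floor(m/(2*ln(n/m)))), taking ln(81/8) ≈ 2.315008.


n/m = 162/16 = 81/8.
ln(n/m) ≈ 2.315008.
2*ln(n/m) ≈ 4.630016.
m/(2*ln(n/m)) ≈ 16/4.630016 ≈ 3.4557.
floor = 3.
k_max = max(1, 3) = 3.

3


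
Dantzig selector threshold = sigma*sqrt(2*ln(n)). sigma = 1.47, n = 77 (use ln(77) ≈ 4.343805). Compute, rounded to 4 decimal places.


ln(77) ≈ 4.343805.
2*ln(n) ≈ 8.68761.
sqrt(2*ln(n)) ≈ sqrt(8.68761) ≈ 2.947475.
threshold ≈ 1.47*2.947475 = 4.33278825 ≈ 4.3328.

4.3328


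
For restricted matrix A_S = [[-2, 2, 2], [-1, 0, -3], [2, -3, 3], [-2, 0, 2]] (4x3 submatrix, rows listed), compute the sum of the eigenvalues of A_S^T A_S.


Sum of eigenvalues of A_S^T A_S = trace(A_S^T A_S) = sum of squared column norms of A_S.
A_S^T A_S diagonal: [13, 13, 26].
trace = 13 + 13 + 26 = 52.

52


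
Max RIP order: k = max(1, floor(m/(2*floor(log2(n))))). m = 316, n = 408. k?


floor(log2(408)) = 8.
2*8 = 16.
m/(2*floor(log2(n))) = 316/16 ≈ 19.75.
floor = 19.
k = max(1, 19) = 19.

19


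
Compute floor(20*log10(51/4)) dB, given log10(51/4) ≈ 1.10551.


||x||/||e|| = 51/4.
log10(51/4) ≈ 1.10551.
20*log10(||x||/||e||) ≈ 20*1.10551 = 22.1102.
floor(22.1102) = 22.

22


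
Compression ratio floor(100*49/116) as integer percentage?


100*m/n = 100*49/116 ≈ 42.2414.
floor = 42.

42


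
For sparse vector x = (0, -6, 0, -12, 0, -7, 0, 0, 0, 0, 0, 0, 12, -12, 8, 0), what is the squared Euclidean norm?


Non-zero entries: [(1, -6), (3, -12), (5, -7), (12, 12), (13, -12), (14, 8)]
Squares: [36, 144, 49, 144, 144, 64]
||x||_2^2 = sum = 581.

581


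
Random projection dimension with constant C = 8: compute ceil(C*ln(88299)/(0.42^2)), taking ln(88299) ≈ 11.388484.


ln(88299) ≈ 11.388484.
eps^2 = 0.42^2 = 0.1764.
C*ln(N)/eps^2 ≈ 8*11.388484/0.1764 ≈ 516.4845.
m = ceil(516.4845) = 517.

517


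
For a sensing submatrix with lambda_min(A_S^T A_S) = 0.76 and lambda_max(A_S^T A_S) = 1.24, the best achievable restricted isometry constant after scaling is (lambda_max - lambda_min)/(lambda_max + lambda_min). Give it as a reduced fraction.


lambda_max - lambda_min = 1.24 - 0.76 = 0.48.
lambda_max + lambda_min = 1.24 + 0.76 = 2.00.
delta = 0.48/2.00 = 48/200 = 6/25.

6/25


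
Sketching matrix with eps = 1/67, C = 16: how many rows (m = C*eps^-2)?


1/eps = 67.
(1/eps)^2 = 4489.
m = 16*4489 = 71824.

71824


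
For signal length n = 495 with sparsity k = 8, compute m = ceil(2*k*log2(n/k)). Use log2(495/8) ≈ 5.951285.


log2(n/k) = log2(495/8) ≈ 5.951285.
2*k*log2(n/k) ≈ 2*8*5.951285 = 95.22056.
m = ceil(95.22056) = 96.

96


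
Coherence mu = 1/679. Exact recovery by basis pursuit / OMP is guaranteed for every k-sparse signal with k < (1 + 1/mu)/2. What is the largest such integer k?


1/mu = 679.
1 + 1/mu = 680.
(1 + 1/mu)/2 = 340 is an integer and the inequality is strict, so k_max = 340 - 1 = 339.

339


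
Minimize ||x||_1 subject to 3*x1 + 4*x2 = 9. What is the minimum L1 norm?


Axis intercepts:
  x1 = 3, x2 = 0: L1 = 3
  x1 = 0, x2 = 9/4: L1 = 9/4
x* = (0, 9/4)
||x*||_1 = 9/4.

9/4


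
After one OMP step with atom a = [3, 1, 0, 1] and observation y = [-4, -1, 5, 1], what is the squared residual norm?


a^T a = 11.
a^T y = -12.
coeff = -12/11 = -12/11.
||r||^2 = 329/11.

329/11


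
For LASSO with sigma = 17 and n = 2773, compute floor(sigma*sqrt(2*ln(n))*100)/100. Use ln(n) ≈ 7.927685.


ln(2773) ≈ 7.927685.
2*ln(n) ≈ 15.85537.
sqrt(2*ln(n)) ≈ sqrt(15.85537) ≈ 3.98188.
lambda ≈ 17*3.98188 = 67.69196.
floor(lambda*100)/100 = 67.69.

67.69


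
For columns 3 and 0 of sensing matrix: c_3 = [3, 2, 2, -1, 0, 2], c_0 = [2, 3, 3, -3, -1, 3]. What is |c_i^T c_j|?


Inner product: 3*2 + 2*3 + 2*3 + -1*-3 + 0*-1 + 2*3
Products: [6, 6, 6, 3, 0, 6]
Sum = 27.
|dot| = 27.

27


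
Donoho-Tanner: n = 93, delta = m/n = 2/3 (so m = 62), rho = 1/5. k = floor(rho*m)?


m = 2/3*93 = 62.
rho = 1/5.
rho*m = 1/5*62 = 12.4.
k = floor(12.4) = 12.

12


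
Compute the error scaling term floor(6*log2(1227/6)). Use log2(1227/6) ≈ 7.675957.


log2(n/k) = log2(1227/6) ≈ 7.675957.
k*log2(n/k) ≈ 6*7.675957 = 46.055742.
floor(46.055742) = 46.

46


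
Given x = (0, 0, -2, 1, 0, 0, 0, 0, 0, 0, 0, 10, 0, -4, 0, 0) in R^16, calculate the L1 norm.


Non-zero entries: [(2, -2), (3, 1), (11, 10), (13, -4)]
Absolute values: [2, 1, 10, 4]
||x||_1 = sum = 17.

17
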